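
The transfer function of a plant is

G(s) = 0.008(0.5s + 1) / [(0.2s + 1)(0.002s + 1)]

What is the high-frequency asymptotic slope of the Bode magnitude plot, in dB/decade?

-20 dB/decade

Each pole contributes −20 dB/decade at high frequency; each zero contributes +20 dB/decade.
Net: 1 zero(s) − 2 pole(s) → -20 dB/decade.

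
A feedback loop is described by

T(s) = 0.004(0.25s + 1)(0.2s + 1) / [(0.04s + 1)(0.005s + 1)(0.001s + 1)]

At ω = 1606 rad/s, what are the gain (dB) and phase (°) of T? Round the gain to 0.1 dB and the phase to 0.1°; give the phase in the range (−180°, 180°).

-5.6 dB, -50.4°

At ω = 1606 rad/s:
zero (1 + j1606·0.25) = 1 + j401.5 → |·| ≈ 401.5, ∠ ≈ 89.86°
zero (1 + j1606·0.2) = 1 + j321.2 → |·| ≈ 321.2, ∠ ≈ 89.82°
pole (1 + j1606·0.04) = 1 + j64.24 → |·| ≈ 64.248, ∠ ≈ 89.11°
pole (1 + j1606·0.005) = 1 + j8.03 → |·| ≈ 8.092, ∠ ≈ 82.90°
pole (1 + j1606·0.001) = 1 + j1.606 → |·| ≈ 1.8919, ∠ ≈ 58.09°
|T| = 0.004 · 401.5 · 321.2 / (64.248 · 8.092 · 1.8919) ≈ 0.52445
Gain = 20 log₁₀(0.52445) ≈ -5.61 dB
∠T = (89.86° + 89.82°) − (89.11° + 82.90° + 58.09°) = -50.42°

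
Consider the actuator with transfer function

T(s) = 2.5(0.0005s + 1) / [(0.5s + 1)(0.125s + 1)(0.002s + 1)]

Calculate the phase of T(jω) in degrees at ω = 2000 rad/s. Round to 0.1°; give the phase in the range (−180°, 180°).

At ω = 2000 rad/s:
zero (1 + j2000·0.0005) = 1 + j1 → |·| ≈ 1.4142, ∠ ≈ 45.00°
pole (1 + j2000·0.5) = 1 + j1000 → |·| ≈ 1000, ∠ ≈ 89.94°
pole (1 + j2000·0.125) = 1 + j250 → |·| ≈ 250, ∠ ≈ 89.77°
pole (1 + j2000·0.002) = 1 + j4 → |·| ≈ 4.1231, ∠ ≈ 75.96°
∠T = (45.00°) − (89.94° + 89.77° + 75.96°) = -210.67° ≡ 149.33° (principal value)

149.3°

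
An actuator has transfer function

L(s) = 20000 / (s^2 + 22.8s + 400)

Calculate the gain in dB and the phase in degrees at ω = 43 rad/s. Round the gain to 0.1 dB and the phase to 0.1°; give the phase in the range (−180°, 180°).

21.2 dB, -145.9°

At s = jω = j43:
quadratic: (j43)² + 22.8·j43 + 400 = -1449 + j980.4 → |·| ≈ 1749.5, ∠ ≈ 145.92°
|L| = 20000 / 1749.5 ≈ 11.432
Gain = 20 log₁₀(11.432) ≈ 21.16 dB
∠L = 0.00° − 145.92° = -145.92°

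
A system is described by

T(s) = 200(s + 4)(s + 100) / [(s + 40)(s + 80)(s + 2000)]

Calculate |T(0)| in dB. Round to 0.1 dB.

T(0) = 200·4·100 / (40·80·2000) = 0.0125
20 log₁₀(0.0125) ≈ -38.06 dB

-38.1 dB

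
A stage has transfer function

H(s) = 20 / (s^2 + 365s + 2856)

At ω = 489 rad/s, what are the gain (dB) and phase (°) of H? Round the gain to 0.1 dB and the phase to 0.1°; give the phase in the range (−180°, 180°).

-83.4 dB, -142.9°

Substitute s = j489:
Numerator: 20 = 20 + j0
Denominator: (j489)^2 + 365(j489) + 2856 = -236265 + j178485
|N| = √(20² + 0²) ≈ 20, ∠N ≈ 0.00°
|D| = √(236265² + 178485²) ≈ 2.961e+05, ∠D ≈ 142.93°
|H| = 20 / 2.961e+05 ≈ 6.7545e-05
Gain = 20 log₁₀(6.7545e-05) ≈ -83.41 dB
∠H = 0.00° − 142.93° = -142.93°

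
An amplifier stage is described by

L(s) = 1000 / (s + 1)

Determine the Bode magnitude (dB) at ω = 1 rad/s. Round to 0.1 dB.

At s = jω = j1:
pole (s+1): 1 + j1 → |·| = √(1²+1²) = √2 ≈ 1.4142, ∠ = arctan(1/1) ≈ 45.00°
|L| = 1000 / 1.4142 ≈ 707.11
Gain = 20 log₁₀(707.11) ≈ 56.99 dB

57.0 dB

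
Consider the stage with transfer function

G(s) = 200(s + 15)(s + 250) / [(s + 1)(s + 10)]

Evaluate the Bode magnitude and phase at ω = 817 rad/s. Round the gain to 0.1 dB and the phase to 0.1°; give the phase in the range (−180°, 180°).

46.4 dB, -17.3°

At s = jω = j817:
zero (s+15): 15 + j817 → |·| = √(15²+817²) = √667714 ≈ 817.14, ∠ = arctan(817/15) ≈ 88.95°
zero (s+250): 250 + j817 → |·| = √(250²+817²) = √729989 ≈ 854.39, ∠ = arctan(817/250) ≈ 72.99°
pole (s+1): 1 + j817 → |·| = √(1²+817²) = √667490 ≈ 817, ∠ = arctan(817/1) ≈ 89.93°
pole (s+10): 10 + j817 → |·| = √(10²+817²) = √667589 ≈ 817.06, ∠ = arctan(817/10) ≈ 89.30°
|G| = 200 · 6.9816e+05 / 6.6754e+05 ≈ 209.17
Gain = 20 log₁₀(209.17) ≈ 46.41 dB
∠G = 161.94° − 179.23° = -17.29°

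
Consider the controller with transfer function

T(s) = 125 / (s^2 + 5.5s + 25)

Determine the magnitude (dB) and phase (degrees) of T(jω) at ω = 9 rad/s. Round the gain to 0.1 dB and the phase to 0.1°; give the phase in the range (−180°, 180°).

4.5 dB, -138.5°

At s = jω = j9:
quadratic: (j9)² + 5.5·j9 + 25 = -56 + j49.5 → |·| ≈ 74.741, ∠ ≈ 138.53°
|T| = 125 / 74.741 ≈ 1.6724
Gain = 20 log₁₀(1.6724) ≈ 4.47 dB
∠T = 0.00° − 138.53° = -138.53°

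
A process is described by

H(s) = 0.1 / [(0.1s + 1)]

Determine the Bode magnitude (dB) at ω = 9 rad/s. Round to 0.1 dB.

-22.6 dB

At ω = 9 rad/s:
pole (1 + j9·0.1) = 1 + j0.9 → |·| ≈ 1.3454, ∠ ≈ 41.99°
|H| = 0.1 · 1 / (1.3454) ≈ 0.074327
Gain = 20 log₁₀(0.074327) ≈ -22.58 dB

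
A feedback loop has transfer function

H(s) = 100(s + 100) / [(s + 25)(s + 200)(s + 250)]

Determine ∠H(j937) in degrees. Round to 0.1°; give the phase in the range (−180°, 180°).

At s = jω = j937:
zero (s+100): 100 + j937 → |·| = √(100²+937²) = √887969 ≈ 942.32, ∠ = arctan(937/100) ≈ 83.91°
pole (s+25): 25 + j937 → |·| = √(25²+937²) = √878594 ≈ 937.33, ∠ = arctan(937/25) ≈ 88.47°
pole (s+200): 200 + j937 → |·| = √(200²+937²) = √917969 ≈ 958.11, ∠ = arctan(937/200) ≈ 77.95°
pole (s+250): 250 + j937 → |·| = √(250²+937²) = √940469 ≈ 969.78, ∠ = arctan(937/250) ≈ 75.06°
∠H = 83.91° − 241.48° = -157.57°

-157.6°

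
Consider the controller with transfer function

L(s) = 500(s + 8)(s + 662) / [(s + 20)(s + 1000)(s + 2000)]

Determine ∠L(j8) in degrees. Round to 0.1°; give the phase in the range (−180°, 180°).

23.2°

At s = jω = j8:
zero (s+8): 8 + j8 → |·| = √(8²+8²) = √128 ≈ 11.314, ∠ = arctan(8/8) ≈ 45.00°
zero (s+662): 662 + j8 → |·| = √(662²+8²) = √438308 ≈ 662.05, ∠ = arctan(8/662) ≈ 0.69°
pole (s+20): 20 + j8 → |·| = √(20²+8²) = √464 ≈ 21.541, ∠ = arctan(8/20) ≈ 21.80°
pole (s+1000): 1000 + j8 → |·| = √(1000²+8²) = √1000064 ≈ 1000, ∠ = arctan(8/1000) ≈ 0.46°
pole (s+2000): 2000 + j8 → |·| = √(2000²+8²) = √4000064 ≈ 2000, ∠ = arctan(8/2000) ≈ 0.23°
∠L = 45.69° − 22.49° = 23.20°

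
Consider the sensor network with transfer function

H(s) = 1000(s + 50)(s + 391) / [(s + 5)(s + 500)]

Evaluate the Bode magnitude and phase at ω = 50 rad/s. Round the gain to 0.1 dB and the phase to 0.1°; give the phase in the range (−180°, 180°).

60.9 dB, -37.7°

At s = jω = j50:
zero (s+50): 50 + j50 → |·| = √(50²+50²) = √5000 ≈ 70.711, ∠ = arctan(50/50) ≈ 45.00°
zero (s+391): 391 + j50 → |·| = √(391²+50²) = √155381 ≈ 394.18, ∠ = arctan(50/391) ≈ 7.29°
pole (s+5): 5 + j50 → |·| = √(5²+50²) = √2525 ≈ 50.249, ∠ = arctan(50/5) ≈ 84.29°
pole (s+500): 500 + j50 → |·| = √(500²+50²) = √252500 ≈ 502.49, ∠ = arctan(50/500) ≈ 5.71°
|H| = 1000 · 27873 / 25250 ≈ 1103.9
Gain = 20 log₁₀(1103.9) ≈ 60.86 dB
∠H = 52.29° − 90.00° = -37.71°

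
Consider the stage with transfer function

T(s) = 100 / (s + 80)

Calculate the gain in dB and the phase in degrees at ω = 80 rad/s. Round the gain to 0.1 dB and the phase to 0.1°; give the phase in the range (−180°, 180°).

Substitute s = j80:
Numerator: 100 = 100 + j0
Denominator: (j80) + 80 = 80 + j80
|N| = √(100² + 0²) ≈ 100, ∠N ≈ 0.00°
|D| = √(80² + 80²) ≈ 113.14, ∠D ≈ 45.00°
|T| = 100 / 113.14 ≈ 0.88386
Gain = 20 log₁₀(0.88386) ≈ -1.07 dB
∠T = 0.00° − 45.00° = -45.00°

-1.1 dB, -45.0°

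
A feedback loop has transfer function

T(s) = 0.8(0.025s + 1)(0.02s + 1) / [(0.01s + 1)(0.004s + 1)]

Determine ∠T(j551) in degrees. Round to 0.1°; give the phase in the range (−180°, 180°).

At ω = 551 rad/s:
zero (1 + j551·0.025) = 1 + j13.775 → |·| ≈ 13.811, ∠ ≈ 85.85°
zero (1 + j551·0.02) = 1 + j11.02 → |·| ≈ 11.065, ∠ ≈ 84.81°
pole (1 + j551·0.01) = 1 + j5.51 → |·| ≈ 5.6, ∠ ≈ 79.71°
pole (1 + j551·0.004) = 1 + j2.204 → |·| ≈ 2.4203, ∠ ≈ 65.60°
∠T = (85.85° + 84.81°) − (79.71° + 65.60°) = 25.35°

25.4°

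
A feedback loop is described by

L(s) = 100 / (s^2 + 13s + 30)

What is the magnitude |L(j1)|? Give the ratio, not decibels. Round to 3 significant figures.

Substitute s = j1:
Numerator: 100 = 100 + j0
Denominator: (j1)^2 + 13(j1) + 30 = 29 + j13
|N| = √(100² + 0²) ≈ 100, ∠N ≈ 0.00°
|D| = √(29² + 13²) ≈ 31.78, ∠D ≈ 24.15°
|L| = 100 / 31.78 ≈ 3.1466

3.15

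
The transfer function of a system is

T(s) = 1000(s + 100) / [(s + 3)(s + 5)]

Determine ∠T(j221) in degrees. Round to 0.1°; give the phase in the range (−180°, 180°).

-112.3°

At s = jω = j221:
zero (s+100): 100 + j221 → |·| = √(100²+221²) = √58841 ≈ 242.57, ∠ = arctan(221/100) ≈ 65.65°
pole (s+3): 3 + j221 → |·| = √(3²+221²) = √48850 ≈ 221.02, ∠ = arctan(221/3) ≈ 89.22°
pole (s+5): 5 + j221 → |·| = √(5²+221²) = √48866 ≈ 221.06, ∠ = arctan(221/5) ≈ 88.70°
∠T = 65.65° − 177.92° = -112.27°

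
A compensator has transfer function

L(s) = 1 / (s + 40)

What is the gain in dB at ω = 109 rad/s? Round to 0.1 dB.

-41.3 dB

Substitute s = j109:
Numerator: 1 = 1 + j0
Denominator: (j109) + 40 = 40 + j109
|N| = √(1² + 0²) ≈ 1, ∠N ≈ 0.00°
|D| = √(40² + 109²) ≈ 116.11, ∠D ≈ 69.85°
|L| = 1 / 116.11 ≈ 0.0086125
Gain = 20 log₁₀(0.0086125) ≈ -41.30 dB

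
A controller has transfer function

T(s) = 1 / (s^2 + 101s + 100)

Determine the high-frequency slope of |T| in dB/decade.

-40 dB/decade

Each pole contributes −20 dB/decade at high frequency; each zero contributes +20 dB/decade.
Net: 0 zero(s) − 2 pole(s) → -40 dB/decade.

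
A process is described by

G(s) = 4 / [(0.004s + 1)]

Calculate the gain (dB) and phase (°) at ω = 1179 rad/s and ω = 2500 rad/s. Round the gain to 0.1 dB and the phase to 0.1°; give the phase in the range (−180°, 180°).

ω = 1179: -1.6 dB, -78.0°; ω = 2500: -8.0 dB, -84.3°

At ω = 1179 rad/s:
pole (1 + j1179·0.004) = 1 + j4.716 → |·| ≈ 4.8209, ∠ ≈ 78.03°
|G| = 4 · 1 / (4.8209) ≈ 0.82972
Gain = 20 log₁₀(0.82972) ≈ -1.62 dB
∠G = (0°) − (78.03°) = -78.03°

At ω = 2500 rad/s:
pole (1 + j2500·0.004) = 1 + j10 → |·| ≈ 10.05, ∠ ≈ 84.29°
|G| = 4 · 1 / (10.05) ≈ 0.39801
Gain = 20 log₁₀(0.39801) ≈ -8.00 dB
∠G = (0°) − (84.29°) = -84.29°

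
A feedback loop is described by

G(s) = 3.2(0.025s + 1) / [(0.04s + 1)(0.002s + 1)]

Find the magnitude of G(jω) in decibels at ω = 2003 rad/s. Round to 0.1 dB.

-6.3 dB

At ω = 2003 rad/s:
zero (1 + j2003·0.025) = 1 + j50.075 → |·| ≈ 50.085, ∠ ≈ 88.86°
pole (1 + j2003·0.04) = 1 + j80.12 → |·| ≈ 80.126, ∠ ≈ 89.28°
pole (1 + j2003·0.002) = 1 + j4.006 → |·| ≈ 4.1289, ∠ ≈ 75.98°
|G| = 3.2 · 50.085 / (80.126 · 4.1289) ≈ 0.48445
Gain = 20 log₁₀(0.48445) ≈ -6.30 dB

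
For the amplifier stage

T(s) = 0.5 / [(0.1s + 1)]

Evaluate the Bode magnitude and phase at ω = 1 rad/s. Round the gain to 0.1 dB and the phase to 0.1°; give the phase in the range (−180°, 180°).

-6.1 dB, -5.7°

At ω = 1 rad/s:
pole (1 + j1·0.1) = 1 + j0.1 → |·| ≈ 1.005, ∠ ≈ 5.71°
|T| = 0.5 · 1 / (1.005) ≈ 0.49751
Gain = 20 log₁₀(0.49751) ≈ -6.06 dB
∠T = (0°) − (5.71°) = -5.71°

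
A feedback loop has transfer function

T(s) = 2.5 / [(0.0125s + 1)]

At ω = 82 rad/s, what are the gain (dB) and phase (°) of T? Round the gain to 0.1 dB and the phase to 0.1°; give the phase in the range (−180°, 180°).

4.8 dB, -45.7°

At ω = 82 rad/s:
pole (1 + j82·0.0125) = 1 + j1.025 → |·| ≈ 1.432, ∠ ≈ 45.71°
|T| = 2.5 · 1 / (1.432) ≈ 1.7458
Gain = 20 log₁₀(1.7458) ≈ 4.84 dB
∠T = (0°) − (45.71°) = -45.71°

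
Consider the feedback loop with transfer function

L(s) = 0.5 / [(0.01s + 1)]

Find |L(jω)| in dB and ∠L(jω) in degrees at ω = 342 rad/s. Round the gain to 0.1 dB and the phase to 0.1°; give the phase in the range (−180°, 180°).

-17.1 dB, -73.7°

At ω = 342 rad/s:
pole (1 + j342·0.01) = 1 + j3.42 → |·| ≈ 3.5632, ∠ ≈ 73.70°
|L| = 0.5 · 1 / (3.5632) ≈ 0.14032
Gain = 20 log₁₀(0.14032) ≈ -17.06 dB
∠L = (0°) − (73.70°) = -73.70°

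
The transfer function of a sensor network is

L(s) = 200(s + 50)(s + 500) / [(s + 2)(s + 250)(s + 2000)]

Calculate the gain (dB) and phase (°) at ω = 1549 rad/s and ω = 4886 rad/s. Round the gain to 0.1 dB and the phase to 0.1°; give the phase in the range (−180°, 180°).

ω = 1549: -21.7 dB, -48.3°; ω = 4886: -28.4 dB, -71.2°

At s = jω = j1549:
zero (s+50): 50 + j1549 → |·| = √(50²+1549²) = √2401901 ≈ 1549.8, ∠ = arctan(1549/50) ≈ 88.15°
zero (s+500): 500 + j1549 → |·| = √(500²+1549²) = √2649401 ≈ 1627.7, ∠ = arctan(1549/500) ≈ 72.11°
pole (s+2): 2 + j1549 → |·| = √(2²+1549²) = √2399405 ≈ 1549, ∠ = arctan(1549/2) ≈ 89.93°
pole (s+250): 250 + j1549 → |·| = √(250²+1549²) = √2461901 ≈ 1569, ∠ = arctan(1549/250) ≈ 80.83°
pole (s+2000): 2000 + j1549 → |·| = √(2000²+1549²) = √6399401 ≈ 2529.7, ∠ = arctan(1549/2000) ≈ 37.76°
|L| = 200 · 2.5226e+06 / 6.1481e+09 ≈ 0.082061
Gain = 20 log₁₀(0.082061) ≈ -21.72 dB
∠L = 160.26° − 208.52° = -48.26°

At s = jω = j4886:
zero (s+50): 50 + j4886 → |·| = √(50²+4886²) = √23875496 ≈ 4886.3, ∠ = arctan(4886/50) ≈ 89.41°
zero (s+500): 500 + j4886 → |·| = √(500²+4886²) = √24122996 ≈ 4911.5, ∠ = arctan(4886/500) ≈ 84.16°
pole (s+2): 2 + j4886 → |·| = √(2²+4886²) = √23873000 ≈ 4886, ∠ = arctan(4886/2) ≈ 89.98°
pole (s+250): 250 + j4886 → |·| = √(250²+4886²) = √23935496 ≈ 4892.4, ∠ = arctan(4886/250) ≈ 87.07°
pole (s+2000): 2000 + j4886 → |·| = √(2000²+4886²) = √27872996 ≈ 5279.5, ∠ = arctan(4886/2000) ≈ 67.74°
|L| = 200 · 2.3999e+07 / 1.262e+11 ≈ 0.038033
Gain = 20 log₁₀(0.038033) ≈ -28.40 dB
∠L = 173.57° − 244.79° = -71.22°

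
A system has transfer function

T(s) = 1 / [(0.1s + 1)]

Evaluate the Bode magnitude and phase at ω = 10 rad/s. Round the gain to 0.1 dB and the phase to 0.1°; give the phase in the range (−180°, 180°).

At ω = 10 rad/s:
pole (1 + j10·0.1) = 1 + j1 → |·| ≈ 1.4142, ∠ ≈ 45.00°
|T| = 1 · 1 / (1.4142) ≈ 0.70711
Gain = 20 log₁₀(0.70711) ≈ -3.01 dB
∠T = (0°) − (45.00°) = -45.00°

-3.0 dB, -45.0°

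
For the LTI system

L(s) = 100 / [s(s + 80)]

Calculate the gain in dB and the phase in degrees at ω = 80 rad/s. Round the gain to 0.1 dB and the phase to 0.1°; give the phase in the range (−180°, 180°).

At s = jω = j80:
pole (s+80): 80 + j80 → |·| = √(80²+80²) = √12800 ≈ 113.14, ∠ = arctan(80/80) ≈ 45.00°
pole at origin: |s| = 80, ∠ = 90.00° (in denominator)
|L| = 100 / 9051.2 ≈ 0.011048
Gain = 20 log₁₀(0.011048) ≈ -39.13 dB
∠L = 0.00° − 135.00° = -135.00°

-39.1 dB, -135.0°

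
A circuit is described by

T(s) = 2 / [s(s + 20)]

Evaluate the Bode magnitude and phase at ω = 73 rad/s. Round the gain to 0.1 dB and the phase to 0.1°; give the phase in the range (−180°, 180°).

At s = jω = j73:
pole (s+20): 20 + j73 → |·| = √(20²+73²) = √5729 ≈ 75.69, ∠ = arctan(73/20) ≈ 74.68°
pole at origin: |s| = 73, ∠ = 90.00° (in denominator)
|T| = 2 / 5525.4 ≈ 0.00036196
Gain = 20 log₁₀(0.00036196) ≈ -68.83 dB
∠T = 0.00° − 164.68° = -164.68°

-68.8 dB, -164.7°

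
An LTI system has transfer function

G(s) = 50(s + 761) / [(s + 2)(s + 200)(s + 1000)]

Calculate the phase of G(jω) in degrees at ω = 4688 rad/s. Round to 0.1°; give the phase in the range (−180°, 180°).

At s = jω = j4688:
zero (s+761): 761 + j4688 → |·| = √(761²+4688²) = √22556465 ≈ 4749.4, ∠ = arctan(4688/761) ≈ 80.78°
pole (s+2): 2 + j4688 → |·| = √(2²+4688²) = √21977348 ≈ 4688, ∠ = arctan(4688/2) ≈ 89.98°
pole (s+200): 200 + j4688 → |·| = √(200²+4688²) = √22017344 ≈ 4692.3, ∠ = arctan(4688/200) ≈ 87.56°
pole (s+1000): 1000 + j4688 → |·| = √(1000²+4688²) = √22977344 ≈ 4793.5, ∠ = arctan(4688/1000) ≈ 77.96°
∠G = 80.78° − 255.50° = -174.72°

-174.7°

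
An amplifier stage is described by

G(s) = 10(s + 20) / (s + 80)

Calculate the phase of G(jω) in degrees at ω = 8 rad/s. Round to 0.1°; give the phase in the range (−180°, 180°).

16.1°

At s = jω = j8:
zero (s+20): 20 + j8 → |·| = √(20²+8²) = √464 ≈ 21.541, ∠ = arctan(8/20) ≈ 21.80°
pole (s+80): 80 + j8 → |·| = √(80²+8²) = √6464 ≈ 80.399, ∠ = arctan(8/80) ≈ 5.71°
∠G = 21.80° − 5.71° = 16.09°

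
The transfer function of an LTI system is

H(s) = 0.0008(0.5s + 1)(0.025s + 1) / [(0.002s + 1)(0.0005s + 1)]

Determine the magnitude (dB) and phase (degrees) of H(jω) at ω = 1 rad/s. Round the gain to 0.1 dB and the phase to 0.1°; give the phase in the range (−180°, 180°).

-61.0 dB, 27.9°

At ω = 1 rad/s:
zero (1 + j1·0.5) = 1 + j0.5 → |·| ≈ 1.118, ∠ ≈ 26.57°
zero (1 + j1·0.025) = 1 + j0.025 → |·| ≈ 1.0003, ∠ ≈ 1.43°
pole (1 + j1·0.002) = 1 + j0.002 → |·| ≈ 1, ∠ ≈ 0.11°
pole (1 + j1·0.0005) = 1 + j0.0005 → |·| ≈ 1, ∠ ≈ 0.03°
|H| = 0.0008 · 1.118 · 1.0003 / (1 · 1) ≈ 0.00089467
Gain = 20 log₁₀(0.00089467) ≈ -60.97 dB
∠H = (26.57° + 1.43°) − (0.11° + 0.03°) = 27.86°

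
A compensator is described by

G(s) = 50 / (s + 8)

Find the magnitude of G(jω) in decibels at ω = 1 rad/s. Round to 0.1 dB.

Substitute s = j1:
Numerator: 50 = 50 + j0
Denominator: (j1) + 8 = 8 + j1
|N| = √(50² + 0²) ≈ 50, ∠N ≈ 0.00°
|D| = √(8² + 1²) ≈ 8.0623, ∠D ≈ 7.13°
|G| = 50 / 8.0623 ≈ 6.2017
Gain = 20 log₁₀(6.2017) ≈ 15.85 dB

15.9 dB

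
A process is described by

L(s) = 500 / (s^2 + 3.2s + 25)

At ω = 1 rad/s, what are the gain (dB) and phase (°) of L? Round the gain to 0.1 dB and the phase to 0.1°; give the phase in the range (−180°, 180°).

26.3 dB, -7.6°

At s = jω = j1:
quadratic: (j1)² + 3.2·j1 + 25 = 24 + j3.2 → |·| ≈ 24.212, ∠ ≈ 7.59°
|L| = 500 / 24.212 ≈ 20.651
Gain = 20 log₁₀(20.651) ≈ 26.30 dB
∠L = 0.00° − 7.59° = -7.59°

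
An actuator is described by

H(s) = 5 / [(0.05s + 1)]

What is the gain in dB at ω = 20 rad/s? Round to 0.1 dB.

At ω = 20 rad/s:
pole (1 + j20·0.05) = 1 + j1 → |·| ≈ 1.4142, ∠ ≈ 45.00°
|H| = 5 · 1 / (1.4142) ≈ 3.5356
Gain = 20 log₁₀(3.5356) ≈ 10.97 dB

11.0 dB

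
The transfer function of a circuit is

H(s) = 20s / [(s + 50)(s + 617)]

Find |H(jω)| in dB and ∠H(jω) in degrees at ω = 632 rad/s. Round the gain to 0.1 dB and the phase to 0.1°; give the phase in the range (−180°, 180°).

-32.9 dB, -41.2°

At s = jω = j632:
zero at origin: s = j632 → |·| = 632, ∠ = 90.00°
pole (s+50): 50 + j632 → |·| = √(50²+632²) = √401924 ≈ 633.97, ∠ = arctan(632/50) ≈ 85.48°
pole (s+617): 617 + j632 → |·| = √(617²+632²) = √780113 ≈ 883.24, ∠ = arctan(632/617) ≈ 45.69°
|H| = 20 · 632 / 5.5995e+05 ≈ 0.022573
Gain = 20 log₁₀(0.022573) ≈ -32.93 dB
∠H = 90.00° − 131.17° = -41.17°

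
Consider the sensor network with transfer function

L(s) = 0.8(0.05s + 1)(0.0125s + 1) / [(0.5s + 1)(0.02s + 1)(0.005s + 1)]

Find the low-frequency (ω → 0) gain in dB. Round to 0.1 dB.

L(0) = 0.8 · 1 / 1 = 0.8
20 log₁₀(0.8) ≈ -1.94 dB

-1.9 dB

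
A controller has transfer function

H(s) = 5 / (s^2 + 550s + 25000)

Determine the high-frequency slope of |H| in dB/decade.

Each pole contributes −20 dB/decade at high frequency; each zero contributes +20 dB/decade.
Net: 0 zero(s) − 2 pole(s) → -40 dB/decade.

-40 dB/decade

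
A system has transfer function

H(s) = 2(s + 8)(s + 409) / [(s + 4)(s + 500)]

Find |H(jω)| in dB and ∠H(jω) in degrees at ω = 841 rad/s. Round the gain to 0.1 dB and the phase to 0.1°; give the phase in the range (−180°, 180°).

At s = jω = j841:
zero (s+8): 8 + j841 → |·| = √(8²+841²) = √707345 ≈ 841.04, ∠ = arctan(841/8) ≈ 89.45°
zero (s+409): 409 + j841 → |·| = √(409²+841²) = √874562 ≈ 935.18, ∠ = arctan(841/409) ≈ 64.07°
pole (s+4): 4 + j841 → |·| = √(4²+841²) = √707297 ≈ 841.01, ∠ = arctan(841/4) ≈ 89.73°
pole (s+500): 500 + j841 → |·| = √(500²+841²) = √957281 ≈ 978.41, ∠ = arctan(841/500) ≈ 59.27°
|H| = 2 · 7.8652e+05 / 8.2285e+05 ≈ 1.9117
Gain = 20 log₁₀(1.9117) ≈ 5.63 dB
∠H = 153.52° − 149.00° = 4.52°

5.6 dB, 4.5°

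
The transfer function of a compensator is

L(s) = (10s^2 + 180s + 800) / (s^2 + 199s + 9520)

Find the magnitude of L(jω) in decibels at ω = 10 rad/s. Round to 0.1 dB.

-14.5 dB

Substitute s = j10:
Numerator: 10(j10)^2 + 180(j10) + 800 = -200 + j1800
Denominator: (j10)^2 + 199(j10) + 9520 = 9420 + j1990
|N| = √(200² + 1800²) ≈ 1811.1, ∠N ≈ 96.34°
|D| = √(9420² + 1990²) ≈ 9627.9, ∠D ≈ 11.93°
|L| = 1811.1 / 9627.9 ≈ 0.18811
Gain = 20 log₁₀(0.18811) ≈ -14.51 dB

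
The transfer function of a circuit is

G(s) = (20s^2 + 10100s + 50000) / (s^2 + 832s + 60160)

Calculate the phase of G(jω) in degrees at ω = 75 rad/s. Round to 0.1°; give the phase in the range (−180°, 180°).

Substitute s = j75:
Numerator: 20(j75)^2 + 10100(j75) + 50000 = -62500 + j757500
Denominator: (j75)^2 + 832(j75) + 60160 = 54535 + j62400
|N| = √(62500² + 757500²) ≈ 7.6007e+05, ∠N ≈ 94.72°
|D| = √(54535² + 62400²) ≈ 82872, ∠D ≈ 48.85°
∠G = 94.72° − 48.85° = 45.87°

45.9°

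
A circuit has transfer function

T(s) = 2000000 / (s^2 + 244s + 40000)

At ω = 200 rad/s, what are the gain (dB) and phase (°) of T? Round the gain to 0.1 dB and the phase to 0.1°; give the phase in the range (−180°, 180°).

32.3 dB, -90.0°

At s = jω = j200:
quadratic: (j200)² + 244·j200 + 40000 = 0 + j48800 → |·| ≈ 48800, ∠ ≈ 90.00°
|T| = 2000000 / 48800 ≈ 40.984
Gain = 20 log₁₀(40.984) ≈ 32.25 dB
∠T = 0.00° − 90.00° = -90.00°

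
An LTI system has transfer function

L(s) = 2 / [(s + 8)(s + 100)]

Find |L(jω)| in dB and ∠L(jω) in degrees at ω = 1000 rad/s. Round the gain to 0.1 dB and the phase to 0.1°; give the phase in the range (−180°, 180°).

At s = jω = j1000:
pole (s+8): 8 + j1000 → |·| = √(8²+1000²) = √1000064 ≈ 1000, ∠ = arctan(1000/8) ≈ 89.54°
pole (s+100): 100 + j1000 → |·| = √(100²+1000²) = √1010000 ≈ 1005, ∠ = arctan(1000/100) ≈ 84.29°
|L| = 2 / 1.005e+06 ≈ 1.99e-06
Gain = 20 log₁₀(1.99e-06) ≈ -114.02 dB
∠L = 0.00° − 173.83° = -173.83°

-114.0 dB, -173.8°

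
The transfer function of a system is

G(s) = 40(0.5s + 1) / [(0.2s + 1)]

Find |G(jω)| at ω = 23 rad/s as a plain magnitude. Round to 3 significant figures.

98.1

At ω = 23 rad/s:
zero (1 + j23·0.5) = 1 + j11.5 → |·| ≈ 11.543, ∠ ≈ 85.03°
pole (1 + j23·0.2) = 1 + j4.6 → |·| ≈ 4.7074, ∠ ≈ 77.74°
|G| = 40 · 11.543 / (4.7074) ≈ 98.084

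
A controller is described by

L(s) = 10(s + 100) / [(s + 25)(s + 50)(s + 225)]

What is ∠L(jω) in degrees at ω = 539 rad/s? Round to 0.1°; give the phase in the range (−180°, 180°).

-159.9°

At s = jω = j539:
zero (s+100): 100 + j539 → |·| = √(100²+539²) = √300521 ≈ 548.2, ∠ = arctan(539/100) ≈ 79.49°
pole (s+25): 25 + j539 → |·| = √(25²+539²) = √291146 ≈ 539.58, ∠ = arctan(539/25) ≈ 87.34°
pole (s+50): 50 + j539 → |·| = √(50²+539²) = √293021 ≈ 541.31, ∠ = arctan(539/50) ≈ 84.70°
pole (s+225): 225 + j539 → |·| = √(225²+539²) = √341146 ≈ 584.08, ∠ = arctan(539/225) ≈ 67.34°
∠L = 79.49° − 239.38° = -159.89°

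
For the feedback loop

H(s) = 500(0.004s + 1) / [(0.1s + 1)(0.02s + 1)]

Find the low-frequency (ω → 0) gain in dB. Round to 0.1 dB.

H(0) = 500 · 1 / 1 = 500
20 log₁₀(500) ≈ 53.98 dB

54.0 dB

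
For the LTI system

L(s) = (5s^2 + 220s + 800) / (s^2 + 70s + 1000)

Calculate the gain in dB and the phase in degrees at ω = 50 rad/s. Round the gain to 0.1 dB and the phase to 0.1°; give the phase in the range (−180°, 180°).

12.5 dB, 23.6°

Substitute s = j50:
Numerator: 5(j50)^2 + 220(j50) + 800 = -11700 + j11000
Denominator: (j50)^2 + 70(j50) + 1000 = -1500 + j3500
|N| = √(11700² + 11000²) ≈ 16059, ∠N ≈ 136.77°
|D| = √(1500² + 3500²) ≈ 3807.9, ∠D ≈ 113.20°
|L| = 16059 / 3807.9 ≈ 4.2173
Gain = 20 log₁₀(4.2173) ≈ 12.50 dB
∠L = 136.77° − 113.20° = 23.57°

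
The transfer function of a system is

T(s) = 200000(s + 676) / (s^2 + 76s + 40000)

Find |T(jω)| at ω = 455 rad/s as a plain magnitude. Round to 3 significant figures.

At s = jω = j455:
zero (s+676): 676 + j455 → |·| = √(676²+455²) = √664001 ≈ 814.86, ∠ = arctan(455/676) ≈ 33.94°
quadratic: (j455)² + 76·j455 + 40000 = -167025 + j34580 → |·| ≈ 1.7057e+05, ∠ ≈ 168.30°
|T| = 200000 · 814.86 / 1.7057e+05 ≈ 955.46

955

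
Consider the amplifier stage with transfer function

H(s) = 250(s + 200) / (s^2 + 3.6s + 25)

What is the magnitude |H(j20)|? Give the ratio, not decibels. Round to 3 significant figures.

132

At s = jω = j20:
zero (s+200): 200 + j20 → |·| = √(200²+20²) = √40400 ≈ 201, ∠ = arctan(20/200) ≈ 5.71°
quadratic: (j20)² + 3.6·j20 + 25 = -375 + j72 → |·| ≈ 381.85, ∠ ≈ 169.13°
|H| = 250 · 201 / 381.85 ≈ 131.6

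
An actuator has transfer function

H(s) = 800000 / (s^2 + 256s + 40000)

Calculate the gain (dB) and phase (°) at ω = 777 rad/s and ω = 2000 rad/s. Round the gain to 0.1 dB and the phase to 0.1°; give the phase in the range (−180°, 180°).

At s = jω = j777:
quadratic: (j777)² + 256·j777 + 40000 = -563729 + j198912 → |·| ≈ 5.9779e+05, ∠ ≈ 160.56°
|H| = 800000 / 5.9779e+05 ≈ 1.3383
Gain = 20 log₁₀(1.3383) ≈ 2.53 dB
∠H = 0.00° − 160.56° = -160.56°

At s = jω = j2000:
quadratic: (j2000)² + 256·j2000 + 40000 = -3960000 + j512000 → |·| ≈ 3.993e+06, ∠ ≈ 172.63°
|H| = 800000 / 3.993e+06 ≈ 0.20035
Gain = 20 log₁₀(0.20035) ≈ -13.96 dB
∠H = 0.00° − 172.63° = -172.63°

ω = 777: 2.5 dB, -160.6°; ω = 2000: -14.0 dB, -172.6°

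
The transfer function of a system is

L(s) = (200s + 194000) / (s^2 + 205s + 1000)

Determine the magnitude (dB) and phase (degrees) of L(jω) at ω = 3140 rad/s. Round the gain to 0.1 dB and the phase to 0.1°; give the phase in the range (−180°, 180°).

-23.5 dB, -103.4°

Substitute s = j3140:
Numerator: 200(j3140) + 194000 = 194000 + j628000
Denominator: (j3140)^2 + 205(j3140) + 1000 = -9858600 + j643700
|N| = √(194000² + 628000²) ≈ 6.5728e+05, ∠N ≈ 72.83°
|D| = √(9858600² + 643700²) ≈ 9.8796e+06, ∠D ≈ 176.26°
|L| = 6.5728e+05 / 9.8796e+06 ≈ 0.066529
Gain = 20 log₁₀(0.066529) ≈ -23.54 dB
∠L = 72.83° − 176.26° = -103.43°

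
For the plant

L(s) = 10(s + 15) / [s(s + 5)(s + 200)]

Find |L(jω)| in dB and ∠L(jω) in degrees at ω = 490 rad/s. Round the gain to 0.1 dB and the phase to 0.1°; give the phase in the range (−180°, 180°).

-88.3 dB, -159.0°

At s = jω = j490:
zero (s+15): 15 + j490 → |·| = √(15²+490²) = √240325 ≈ 490.23, ∠ = arctan(490/15) ≈ 88.25°
pole (s+5): 5 + j490 → |·| = √(5²+490²) = √240125 ≈ 490.03, ∠ = arctan(490/5) ≈ 89.42°
pole (s+200): 200 + j490 → |·| = √(200²+490²) = √280100 ≈ 529.24, ∠ = arctan(490/200) ≈ 67.80°
pole at origin: |s| = 490, ∠ = 90.00° (in denominator)
|L| = 10 · 490.23 / 1.2708e+08 ≈ 3.8576e-05
Gain = 20 log₁₀(3.8576e-05) ≈ -88.27 dB
∠L = 88.25° − 247.22° = -158.97°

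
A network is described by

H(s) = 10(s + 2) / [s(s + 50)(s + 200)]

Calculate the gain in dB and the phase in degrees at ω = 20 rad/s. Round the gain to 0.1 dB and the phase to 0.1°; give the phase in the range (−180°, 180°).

At s = jω = j20:
zero (s+2): 2 + j20 → |·| = √(2²+20²) = √404 ≈ 20.1, ∠ = arctan(20/2) ≈ 84.29°
pole (s+50): 50 + j20 → |·| = √(50²+20²) = √2900 ≈ 53.852, ∠ = arctan(20/50) ≈ 21.80°
pole (s+200): 200 + j20 → |·| = √(200²+20²) = √40400 ≈ 201, ∠ = arctan(20/200) ≈ 5.71°
pole at origin: |s| = 20, ∠ = 90.00° (in denominator)
|H| = 10 · 20.1 / 2.1649e+05 ≈ 0.00092845
Gain = 20 log₁₀(0.00092845) ≈ -60.64 dB
∠H = 84.29° − 117.51° = -33.22°

-60.6 dB, -33.2°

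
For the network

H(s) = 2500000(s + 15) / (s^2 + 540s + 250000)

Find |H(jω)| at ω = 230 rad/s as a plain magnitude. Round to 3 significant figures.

At s = jω = j230:
zero (s+15): 15 + j230 → |·| = √(15²+230²) = √53125 ≈ 230.49, ∠ = arctan(230/15) ≈ 86.27°
quadratic: (j230)² + 540·j230 + 250000 = 197100 + j124200 → |·| ≈ 2.3297e+05, ∠ ≈ 32.22°
|H| = 2500000 · 230.49 / 2.3297e+05 ≈ 2473.4

2.47e+03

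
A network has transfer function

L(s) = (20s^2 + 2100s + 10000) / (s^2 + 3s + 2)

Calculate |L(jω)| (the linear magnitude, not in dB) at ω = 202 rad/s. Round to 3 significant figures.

22.3

Substitute s = j202:
Numerator: 20(j202)^2 + 2100(j202) + 10000 = -806080 + j424200
Denominator: (j202)^2 + 3(j202) + 2 = -40802 + j606
|N| = √(806080² + 424200²) ≈ 9.1088e+05, ∠N ≈ 152.24°
|D| = √(40802² + 606²) ≈ 40806, ∠D ≈ 179.15°
|L| = 9.1088e+05 / 40806 ≈ 22.322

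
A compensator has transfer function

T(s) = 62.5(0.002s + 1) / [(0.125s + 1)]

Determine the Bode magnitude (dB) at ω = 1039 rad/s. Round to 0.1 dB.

0.9 dB

At ω = 1039 rad/s:
zero (1 + j1039·0.002) = 1 + j2.078 → |·| ≈ 2.3061, ∠ ≈ 64.30°
pole (1 + j1039·0.125) = 1 + j129.875 → |·| ≈ 129.88, ∠ ≈ 89.56°
|T| = 62.5 · 2.3061 / (129.88) ≈ 1.1097
Gain = 20 log₁₀(1.1097) ≈ 0.90 dB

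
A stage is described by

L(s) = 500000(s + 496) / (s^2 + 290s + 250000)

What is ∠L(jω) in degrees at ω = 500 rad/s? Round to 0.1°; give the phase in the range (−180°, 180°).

At s = jω = j500:
zero (s+496): 496 + j500 → |·| = √(496²+500²) = √496016 ≈ 704.28, ∠ = arctan(500/496) ≈ 45.23°
quadratic: (j500)² + 290·j500 + 250000 = 0 + j145000 → |·| ≈ 1.45e+05, ∠ ≈ 90.00°
∠L = 45.23° − 90.00° = -44.77°

-44.8°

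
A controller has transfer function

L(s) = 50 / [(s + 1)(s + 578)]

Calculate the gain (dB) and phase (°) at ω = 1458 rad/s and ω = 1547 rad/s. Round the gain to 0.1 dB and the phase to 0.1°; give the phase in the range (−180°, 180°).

At s = jω = j1458:
pole (s+1): 1 + j1458 → |·| = √(1²+1458²) = √2125765 ≈ 1458, ∠ = arctan(1458/1) ≈ 89.96°
pole (s+578): 578 + j1458 → |·| = √(578²+1458²) = √2459848 ≈ 1568.4, ∠ = arctan(1458/578) ≈ 68.37°
|L| = 50 / 2.2867e+06 ≈ 2.1866e-05
Gain = 20 log₁₀(2.1866e-05) ≈ -93.20 dB
∠L = 0.00° − 158.33° = -158.33°

At s = jω = j1547:
pole (s+1): 1 + j1547 → |·| = √(1²+1547²) = √2393210 ≈ 1547, ∠ = arctan(1547/1) ≈ 89.96°
pole (s+578): 578 + j1547 → |·| = √(578²+1547²) = √2727293 ≈ 1651.5, ∠ = arctan(1547/578) ≈ 69.51°
|L| = 50 / 2.5549e+06 ≈ 1.957e-05
Gain = 20 log₁₀(1.957e-05) ≈ -94.17 dB
∠L = 0.00° − 159.47° = -159.47°

ω = 1458: -93.2 dB, -158.3°; ω = 1547: -94.2 dB, -159.5°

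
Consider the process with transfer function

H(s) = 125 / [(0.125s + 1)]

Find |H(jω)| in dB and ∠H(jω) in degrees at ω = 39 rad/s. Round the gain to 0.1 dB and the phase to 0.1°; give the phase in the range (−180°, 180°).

At ω = 39 rad/s:
pole (1 + j39·0.125) = 1 + j4.875 → |·| ≈ 4.9765, ∠ ≈ 78.41°
|H| = 125 · 1 / (4.9765) ≈ 25.118
Gain = 20 log₁₀(25.118) ≈ 28.00 dB
∠H = (0°) − (78.41°) = -78.41°

28.0 dB, -78.4°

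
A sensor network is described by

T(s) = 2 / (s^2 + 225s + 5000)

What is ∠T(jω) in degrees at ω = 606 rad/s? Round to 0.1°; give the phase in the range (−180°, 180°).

-159.4°

Substitute s = j606:
Numerator: 2 = 2 + j0
Denominator: (j606)^2 + 225(j606) + 5000 = -362236 + j136350
|N| = √(2² + 0²) ≈ 2, ∠N ≈ 0.00°
|D| = √(362236² + 136350²) ≈ 3.8705e+05, ∠D ≈ 159.37°
∠T = 0.00° − 159.37° = -159.37°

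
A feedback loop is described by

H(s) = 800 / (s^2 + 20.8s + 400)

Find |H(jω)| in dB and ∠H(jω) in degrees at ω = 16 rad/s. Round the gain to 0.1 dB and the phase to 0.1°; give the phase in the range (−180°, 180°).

6.9 dB, -66.6°

At s = jω = j16:
quadratic: (j16)² + 20.8·j16 + 400 = 144 + j332.8 → |·| ≈ 362.62, ∠ ≈ 66.60°
|H| = 800 / 362.62 ≈ 2.2062
Gain = 20 log₁₀(2.2062) ≈ 6.87 dB
∠H = 0.00° − 66.60° = -66.60°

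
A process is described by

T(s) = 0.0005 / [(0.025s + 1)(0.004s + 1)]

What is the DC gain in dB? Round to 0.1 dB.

-66.0 dB

T(0) = 0.0005 · 1 / 1 = 0.0005
20 log₁₀(0.0005) ≈ -66.02 dB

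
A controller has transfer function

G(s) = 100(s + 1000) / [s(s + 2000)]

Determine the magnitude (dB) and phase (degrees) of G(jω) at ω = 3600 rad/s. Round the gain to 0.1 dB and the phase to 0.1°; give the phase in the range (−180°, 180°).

At s = jω = j3600:
zero (s+1000): 1000 + j3600 → |·| = √(1000²+3600²) = √13960000 ≈ 3736.3, ∠ = arctan(3600/1000) ≈ 74.48°
pole (s+2000): 2000 + j3600 → |·| = √(2000²+3600²) = √16960000 ≈ 4118.3, ∠ = arctan(3600/2000) ≈ 60.95°
pole at origin: |s| = 3600, ∠ = 90.00° (in denominator)
|G| = 100 · 3736.3 / 1.4826e+07 ≈ 0.025201
Gain = 20 log₁₀(0.025201) ≈ -31.97 dB
∠G = 74.48° − 150.95° = -76.47°

-32.0 dB, -76.5°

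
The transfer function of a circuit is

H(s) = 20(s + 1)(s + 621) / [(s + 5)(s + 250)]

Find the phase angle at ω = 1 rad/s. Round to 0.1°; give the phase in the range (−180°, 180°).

33.6°

At s = jω = j1:
zero (s+1): 1 + j1 → |·| = √(1²+1²) = √2 ≈ 1.4142, ∠ = arctan(1/1) ≈ 45.00°
zero (s+621): 621 + j1 → |·| = √(621²+1²) = √385642 ≈ 621, ∠ = arctan(1/621) ≈ 0.09°
pole (s+5): 5 + j1 → |·| = √(5²+1²) = √26 ≈ 5.099, ∠ = arctan(1/5) ≈ 11.31°
pole (s+250): 250 + j1 → |·| = √(250²+1²) = √62501 ≈ 250, ∠ = arctan(1/250) ≈ 0.23°
∠H = 45.09° − 11.54° = 33.55°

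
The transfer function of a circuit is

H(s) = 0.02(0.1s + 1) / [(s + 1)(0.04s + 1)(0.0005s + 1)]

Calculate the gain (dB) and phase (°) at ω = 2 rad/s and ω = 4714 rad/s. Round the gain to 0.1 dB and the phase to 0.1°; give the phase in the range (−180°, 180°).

At ω = 2 rad/s:
zero (1 + j2·0.1) = 1 + j0.2 → |·| ≈ 1.0198, ∠ ≈ 11.31°
pole (1 + j2·1) = 1 + j2 → |·| ≈ 2.2361, ∠ ≈ 63.43°
pole (1 + j2·0.04) = 1 + j0.08 → |·| ≈ 1.0032, ∠ ≈ 4.57°
pole (1 + j2·0.0005) = 1 + j0.001 → |·| ≈ 1, ∠ ≈ 0.06°
|H| = 0.02 · 1.0198 / (2.2361 · 1.0032 · 1) ≈ 0.0090921
Gain = 20 log₁₀(0.0090921) ≈ -40.83 dB
∠H = (11.31°) − (63.43° + 4.57° + 0.06°) = -56.75°

At ω = 4714 rad/s:
zero (1 + j4714·0.1) = 1 + j471.4 → |·| ≈ 471.4, ∠ ≈ 89.88°
pole (1 + j4714·1) = 1 + j4714 → |·| ≈ 4714, ∠ ≈ 89.99°
pole (1 + j4714·0.04) = 1 + j188.56 → |·| ≈ 188.56, ∠ ≈ 89.70°
pole (1 + j4714·0.0005) = 1 + j2.357 → |·| ≈ 2.5604, ∠ ≈ 67.01°
|H| = 0.02 · 471.4 / (4714 · 188.56 · 2.5604) ≈ 4.1426e-06
Gain = 20 log₁₀(4.1426e-06) ≈ -107.65 dB
∠H = (89.88°) − (89.99° + 89.70° + 67.01°) = -156.82°

ω = 2: -40.8 dB, -56.8°; ω = 4714: -107.7 dB, -156.8°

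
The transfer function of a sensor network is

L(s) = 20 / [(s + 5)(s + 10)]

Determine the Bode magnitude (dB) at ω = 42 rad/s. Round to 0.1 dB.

-39.2 dB

At s = jω = j42:
pole (s+5): 5 + j42 → |·| = √(5²+42²) = √1789 ≈ 42.297, ∠ = arctan(42/5) ≈ 83.21°
pole (s+10): 10 + j42 → |·| = √(10²+42²) = √1864 ≈ 43.174, ∠ = arctan(42/10) ≈ 76.61°
|L| = 20 / 1826.1 ≈ 0.010952
Gain = 20 log₁₀(0.010952) ≈ -39.21 dB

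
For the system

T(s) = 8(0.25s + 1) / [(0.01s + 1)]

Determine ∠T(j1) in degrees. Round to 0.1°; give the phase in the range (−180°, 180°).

At ω = 1 rad/s:
zero (1 + j1·0.25) = 1 + j0.25 → |·| ≈ 1.0308, ∠ ≈ 14.04°
pole (1 + j1·0.01) = 1 + j0.01 → |·| ≈ 1, ∠ ≈ 0.57°
∠T = (14.04°) − (0.57°) = 13.47°

13.5°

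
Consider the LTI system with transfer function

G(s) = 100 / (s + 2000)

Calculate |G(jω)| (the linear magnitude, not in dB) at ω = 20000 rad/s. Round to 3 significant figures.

0.00498

At s = jω = j20000:
pole (s+2000): 2000 + j20000 → |·| = √(2000²+20000²) = √404000000 ≈ 20100, ∠ = arctan(20000/2000) ≈ 84.29°
|G| = 100 / 20100 ≈ 0.0049751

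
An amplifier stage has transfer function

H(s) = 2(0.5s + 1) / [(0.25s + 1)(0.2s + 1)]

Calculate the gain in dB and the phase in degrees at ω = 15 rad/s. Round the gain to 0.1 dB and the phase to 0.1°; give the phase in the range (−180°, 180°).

At ω = 15 rad/s:
zero (1 + j15·0.5) = 1 + j7.5 → |·| ≈ 7.5664, ∠ ≈ 82.41°
pole (1 + j15·0.25) = 1 + j3.75 → |·| ≈ 3.881, ∠ ≈ 75.07°
pole (1 + j15·0.2) = 1 + j3 → |·| ≈ 3.1623, ∠ ≈ 71.57°
|H| = 2 · 7.5664 / (3.881 · 3.1623) ≈ 1.233
Gain = 20 log₁₀(1.233) ≈ 1.82 dB
∠H = (82.41°) − (75.07° + 71.57°) = -64.23°

1.8 dB, -64.2°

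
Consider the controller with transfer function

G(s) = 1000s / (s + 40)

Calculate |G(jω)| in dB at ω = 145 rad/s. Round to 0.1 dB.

At s = jω = j145:
zero at origin: s = j145 → |·| = 145, ∠ = 90.00°
pole (s+40): 40 + j145 → |·| = √(40²+145²) = √22625 ≈ 150.42, ∠ = arctan(145/40) ≈ 74.58°
|G| = 1000 · 145 / 150.42 ≈ 963.97
Gain = 20 log₁₀(963.97) ≈ 59.68 dB

59.7 dB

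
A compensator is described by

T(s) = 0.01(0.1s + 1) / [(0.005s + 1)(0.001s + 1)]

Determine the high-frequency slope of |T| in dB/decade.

Each pole contributes −20 dB/decade at high frequency; each zero contributes +20 dB/decade.
Net: 1 zero(s) − 2 pole(s) → -20 dB/decade.

-20 dB/decade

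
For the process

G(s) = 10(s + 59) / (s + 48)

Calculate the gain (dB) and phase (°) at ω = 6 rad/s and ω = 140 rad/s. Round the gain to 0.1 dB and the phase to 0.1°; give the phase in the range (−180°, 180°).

ω = 6: 21.8 dB, -1.3°; ω = 140: 20.2 dB, -3.9°

At s = jω = j6:
zero (s+59): 59 + j6 → |·| = √(59²+6²) = √3517 ≈ 59.304, ∠ = arctan(6/59) ≈ 5.81°
pole (s+48): 48 + j6 → |·| = √(48²+6²) = √2340 ≈ 48.374, ∠ = arctan(6/48) ≈ 7.13°
|G| = 10 · 59.304 / 48.374 ≈ 12.259
Gain = 20 log₁₀(12.259) ≈ 21.77 dB
∠G = 5.81° − 7.13° = -1.32°

At s = jω = j140:
zero (s+59): 59 + j140 → |·| = √(59²+140²) = √23081 ≈ 151.92, ∠ = arctan(140/59) ≈ 67.15°
pole (s+48): 48 + j140 → |·| = √(48²+140²) = √21904 ≈ 148, ∠ = arctan(140/48) ≈ 71.08°
|G| = 10 · 151.92 / 148 ≈ 10.265
Gain = 20 log₁₀(10.265) ≈ 20.23 dB
∠G = 67.15° − 71.08° = -3.93°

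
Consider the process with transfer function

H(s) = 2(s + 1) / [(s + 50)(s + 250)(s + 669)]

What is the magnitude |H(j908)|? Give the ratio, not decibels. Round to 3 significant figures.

1.88e-06

At s = jω = j908:
zero (s+1): 1 + j908 → |·| = √(1²+908²) = √824465 ≈ 908, ∠ = arctan(908/1) ≈ 89.94°
pole (s+50): 50 + j908 → |·| = √(50²+908²) = √826964 ≈ 909.38, ∠ = arctan(908/50) ≈ 86.85°
pole (s+250): 250 + j908 → |·| = √(250²+908²) = √886964 ≈ 941.79, ∠ = arctan(908/250) ≈ 74.61°
pole (s+669): 669 + j908 → |·| = √(669²+908²) = √1272025 ≈ 1127.8, ∠ = arctan(908/669) ≈ 53.62°
|H| = 2 · 908 / 9.659e+08 ≈ 1.8801e-06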